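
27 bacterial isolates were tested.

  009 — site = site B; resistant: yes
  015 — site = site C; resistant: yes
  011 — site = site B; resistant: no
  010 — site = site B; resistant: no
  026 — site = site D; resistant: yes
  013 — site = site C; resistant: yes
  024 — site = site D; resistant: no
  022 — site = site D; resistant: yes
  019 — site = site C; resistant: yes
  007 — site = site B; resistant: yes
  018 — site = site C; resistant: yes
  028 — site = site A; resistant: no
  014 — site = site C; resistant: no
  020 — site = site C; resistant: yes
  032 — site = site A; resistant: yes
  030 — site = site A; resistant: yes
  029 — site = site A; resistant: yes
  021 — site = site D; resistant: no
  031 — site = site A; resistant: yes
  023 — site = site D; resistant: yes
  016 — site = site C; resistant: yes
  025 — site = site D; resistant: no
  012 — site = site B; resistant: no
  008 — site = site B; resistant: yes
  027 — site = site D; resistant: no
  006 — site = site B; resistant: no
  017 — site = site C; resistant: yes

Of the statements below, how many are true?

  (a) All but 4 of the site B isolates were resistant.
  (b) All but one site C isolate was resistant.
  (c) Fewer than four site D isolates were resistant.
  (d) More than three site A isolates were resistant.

4

(a) site B: |A| = 7, |A ∩ B| = 3; needs |A ∖ B| = 4 — true.
(b) site C: |A| = 8, |A ∩ B| = 7; needs |A ∖ B| = 1 — true.
(c) site D: |A| = 7, |A ∩ B| = 3; needs |A ∩ B| < 4 — true.
(d) site A: |A| = 5, |A ∩ B| = 4; needs |A ∩ B| > 3 — true.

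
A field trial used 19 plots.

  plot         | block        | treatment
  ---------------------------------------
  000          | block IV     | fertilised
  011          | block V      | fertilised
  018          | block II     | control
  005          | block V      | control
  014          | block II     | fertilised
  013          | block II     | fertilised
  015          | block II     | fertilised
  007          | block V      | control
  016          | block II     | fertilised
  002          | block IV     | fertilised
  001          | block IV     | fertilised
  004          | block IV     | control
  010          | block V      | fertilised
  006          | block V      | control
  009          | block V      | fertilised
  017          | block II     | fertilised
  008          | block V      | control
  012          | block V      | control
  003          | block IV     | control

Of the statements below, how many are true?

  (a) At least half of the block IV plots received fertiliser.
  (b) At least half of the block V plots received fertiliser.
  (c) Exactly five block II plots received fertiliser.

(a) block IV: |A| = 5, |A ∩ B| = 3; needs |A ∩ B| ≥ |A ∖ B| — true.
(b) block V: |A| = 8, |A ∩ B| = 3; needs |A ∩ B| ≥ |A ∖ B| — false.
(c) block II: |A| = 6, |A ∩ B| = 5; needs |A ∩ B| = 5 — true.

2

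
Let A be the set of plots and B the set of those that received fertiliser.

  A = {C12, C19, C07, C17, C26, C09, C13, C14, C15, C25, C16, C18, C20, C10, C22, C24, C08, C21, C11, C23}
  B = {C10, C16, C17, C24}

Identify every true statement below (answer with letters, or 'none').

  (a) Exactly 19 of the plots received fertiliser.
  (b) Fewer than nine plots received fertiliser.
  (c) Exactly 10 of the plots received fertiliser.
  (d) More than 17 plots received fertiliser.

(b)

|A| = 20, |A ∩ B| = 4, |A ∖ B| = 16.
(a) |A ∩ B| = 19: fails.
(b) |A ∩ B| < 9: holds.
(c) |A ∩ B| = 10: fails.
(d) |A ∩ B| > 17: fails.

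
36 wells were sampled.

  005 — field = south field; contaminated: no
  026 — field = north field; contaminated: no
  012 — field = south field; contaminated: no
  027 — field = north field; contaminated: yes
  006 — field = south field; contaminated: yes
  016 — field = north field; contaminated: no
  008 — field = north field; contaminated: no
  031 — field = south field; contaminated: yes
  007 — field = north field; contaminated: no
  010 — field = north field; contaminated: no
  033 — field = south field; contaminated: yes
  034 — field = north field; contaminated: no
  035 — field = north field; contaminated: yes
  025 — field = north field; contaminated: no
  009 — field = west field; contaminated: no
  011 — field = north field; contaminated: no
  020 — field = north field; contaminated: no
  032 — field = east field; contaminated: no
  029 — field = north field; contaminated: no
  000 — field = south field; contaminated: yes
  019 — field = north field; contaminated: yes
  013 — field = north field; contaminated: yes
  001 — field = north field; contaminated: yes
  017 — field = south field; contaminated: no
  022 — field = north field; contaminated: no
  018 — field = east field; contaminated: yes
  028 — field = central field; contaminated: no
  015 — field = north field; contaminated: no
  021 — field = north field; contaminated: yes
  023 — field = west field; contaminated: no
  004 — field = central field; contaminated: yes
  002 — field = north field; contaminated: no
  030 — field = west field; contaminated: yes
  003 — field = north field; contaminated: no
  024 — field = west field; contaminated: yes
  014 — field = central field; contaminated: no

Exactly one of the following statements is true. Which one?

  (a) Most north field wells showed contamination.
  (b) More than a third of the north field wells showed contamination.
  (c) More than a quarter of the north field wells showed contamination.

|A| = 20, |A ∩ B| = 6, |A ∖ B| = 14.
(a) requires |A ∩ B| > |A ∖ B|: false.
(b) requires |A ∩ B| / |A| > 1/3: false.
(c) requires |A ∩ B| / |A| > 1/4: true.

(c)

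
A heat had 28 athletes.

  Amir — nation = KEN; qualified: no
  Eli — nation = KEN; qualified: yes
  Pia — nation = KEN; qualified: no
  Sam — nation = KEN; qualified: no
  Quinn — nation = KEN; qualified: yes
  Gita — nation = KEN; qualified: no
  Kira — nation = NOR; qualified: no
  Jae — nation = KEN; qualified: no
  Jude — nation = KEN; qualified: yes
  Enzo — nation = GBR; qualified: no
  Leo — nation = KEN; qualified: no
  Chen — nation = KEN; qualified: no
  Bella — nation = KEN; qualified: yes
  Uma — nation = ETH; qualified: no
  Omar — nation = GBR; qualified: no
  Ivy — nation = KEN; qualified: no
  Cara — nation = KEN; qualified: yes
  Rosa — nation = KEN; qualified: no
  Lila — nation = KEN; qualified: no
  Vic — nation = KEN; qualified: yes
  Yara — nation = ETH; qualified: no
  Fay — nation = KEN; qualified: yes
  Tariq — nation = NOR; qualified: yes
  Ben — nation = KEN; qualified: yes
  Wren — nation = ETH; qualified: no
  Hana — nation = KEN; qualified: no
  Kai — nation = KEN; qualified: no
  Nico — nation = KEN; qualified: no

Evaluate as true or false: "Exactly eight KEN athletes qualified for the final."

True

'Exactly eight KEN athletes qualified for the final' holds iff |A ∩ B| = 8.
|A| = 21, |A ∩ B| = 8, |A ∖ B| = 13.
|A ∩ B| = 8, so the statement is true.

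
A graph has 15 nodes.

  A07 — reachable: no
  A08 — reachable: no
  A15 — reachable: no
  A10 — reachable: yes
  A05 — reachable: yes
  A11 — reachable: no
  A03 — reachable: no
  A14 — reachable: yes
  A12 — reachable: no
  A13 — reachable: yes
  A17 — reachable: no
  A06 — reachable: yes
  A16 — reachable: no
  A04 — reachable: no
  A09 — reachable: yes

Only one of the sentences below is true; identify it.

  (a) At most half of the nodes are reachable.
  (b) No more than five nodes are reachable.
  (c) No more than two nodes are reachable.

|A| = 15, |A ∩ B| = 6, |A ∖ B| = 9.
(a) requires |A ∩ B| ≤ |A ∖ B|: true.
(b) requires |A ∩ B| ≤ 5: false.
(c) requires |A ∩ B| ≤ 2: false.

(a)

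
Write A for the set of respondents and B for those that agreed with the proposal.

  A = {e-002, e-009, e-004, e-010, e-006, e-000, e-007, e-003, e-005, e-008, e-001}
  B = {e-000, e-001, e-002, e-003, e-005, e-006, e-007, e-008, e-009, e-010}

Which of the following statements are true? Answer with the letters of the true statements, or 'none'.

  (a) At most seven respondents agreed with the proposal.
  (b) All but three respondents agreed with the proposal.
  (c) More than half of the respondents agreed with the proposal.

|A| = 11, |A ∩ B| = 10, |A ∖ B| = 1.
(a) |A ∩ B| ≤ 7: fails.
(b) |A ∖ B| = 3: fails.
(c) |A ∩ B| > |A ∖ B|: holds.

(c)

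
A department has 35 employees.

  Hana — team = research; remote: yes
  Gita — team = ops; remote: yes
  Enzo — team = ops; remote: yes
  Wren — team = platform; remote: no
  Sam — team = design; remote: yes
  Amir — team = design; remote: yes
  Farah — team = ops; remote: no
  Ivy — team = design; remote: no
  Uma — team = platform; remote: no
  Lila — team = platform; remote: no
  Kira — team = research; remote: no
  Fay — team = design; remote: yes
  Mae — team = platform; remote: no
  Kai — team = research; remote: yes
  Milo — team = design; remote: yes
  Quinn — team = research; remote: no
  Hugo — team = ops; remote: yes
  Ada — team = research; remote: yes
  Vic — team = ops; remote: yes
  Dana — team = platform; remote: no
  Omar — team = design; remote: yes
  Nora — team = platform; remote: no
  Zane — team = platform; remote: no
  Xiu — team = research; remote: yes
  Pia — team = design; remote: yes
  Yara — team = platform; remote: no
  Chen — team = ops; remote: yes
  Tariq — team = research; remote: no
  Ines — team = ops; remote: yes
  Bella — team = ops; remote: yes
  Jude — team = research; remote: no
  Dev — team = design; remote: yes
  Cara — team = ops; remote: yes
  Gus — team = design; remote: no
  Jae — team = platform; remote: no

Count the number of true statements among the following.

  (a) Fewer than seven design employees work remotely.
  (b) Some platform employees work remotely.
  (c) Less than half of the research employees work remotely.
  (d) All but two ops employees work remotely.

0

(a) design: |A| = 9, |A ∩ B| = 7; needs |A ∩ B| < 7 — false.
(b) platform: |A| = 9, |A ∩ B| = 0; needs A ∩ B ≠ ∅ (|A ∩ B| ≥ 1) — false.
(c) research: |A| = 8, |A ∩ B| = 4; needs |A ∩ B| < |A ∖ B| — false.
(d) ops: |A| = 9, |A ∩ B| = 8; needs |A ∖ B| = 2 — false.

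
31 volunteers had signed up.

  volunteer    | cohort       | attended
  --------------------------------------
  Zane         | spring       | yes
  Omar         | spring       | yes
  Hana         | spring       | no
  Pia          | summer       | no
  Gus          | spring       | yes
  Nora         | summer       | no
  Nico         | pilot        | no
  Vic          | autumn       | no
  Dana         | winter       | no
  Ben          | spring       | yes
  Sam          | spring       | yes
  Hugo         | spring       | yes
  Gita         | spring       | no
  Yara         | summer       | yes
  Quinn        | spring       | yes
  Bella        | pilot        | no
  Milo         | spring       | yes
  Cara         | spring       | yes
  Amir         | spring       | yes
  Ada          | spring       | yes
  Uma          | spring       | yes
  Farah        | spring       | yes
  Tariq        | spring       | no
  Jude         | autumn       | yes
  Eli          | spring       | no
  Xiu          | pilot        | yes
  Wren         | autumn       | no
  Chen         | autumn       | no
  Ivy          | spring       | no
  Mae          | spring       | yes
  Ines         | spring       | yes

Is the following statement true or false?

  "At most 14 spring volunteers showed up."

Truth condition: |A ∩ B| ≤ 14.
|A| = 20, |A ∩ B| = 15, |A ∖ B| = 5.
|A ∩ B| = 15, so the statement is false.

False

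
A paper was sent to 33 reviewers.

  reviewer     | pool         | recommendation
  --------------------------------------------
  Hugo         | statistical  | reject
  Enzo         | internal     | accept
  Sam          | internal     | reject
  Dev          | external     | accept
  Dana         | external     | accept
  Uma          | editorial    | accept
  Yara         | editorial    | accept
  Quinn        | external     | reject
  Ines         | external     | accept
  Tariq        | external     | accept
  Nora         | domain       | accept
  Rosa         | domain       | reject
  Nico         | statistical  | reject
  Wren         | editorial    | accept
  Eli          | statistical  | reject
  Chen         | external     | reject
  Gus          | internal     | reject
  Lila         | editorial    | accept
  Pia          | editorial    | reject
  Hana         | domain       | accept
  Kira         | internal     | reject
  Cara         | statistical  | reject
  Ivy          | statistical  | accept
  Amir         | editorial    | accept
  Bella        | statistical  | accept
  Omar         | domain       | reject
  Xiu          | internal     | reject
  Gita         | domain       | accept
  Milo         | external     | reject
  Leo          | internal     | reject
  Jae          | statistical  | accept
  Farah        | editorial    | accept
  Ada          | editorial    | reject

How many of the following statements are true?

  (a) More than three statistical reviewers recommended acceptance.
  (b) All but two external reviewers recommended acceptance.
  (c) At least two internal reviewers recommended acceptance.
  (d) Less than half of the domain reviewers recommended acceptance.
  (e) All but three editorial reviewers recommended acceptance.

(a) statistical: |A| = 7, |A ∩ B| = 3; needs |A ∩ B| > 3 — false.
(b) external: |A| = 7, |A ∩ B| = 4; needs |A ∖ B| = 2 — false.
(c) internal: |A| = 6, |A ∩ B| = 1; needs |A ∩ B| ≥ 2 — false.
(d) domain: |A| = 5, |A ∩ B| = 3; needs |A ∩ B| < |A ∖ B| — false.
(e) editorial: |A| = 8, |A ∩ B| = 6; needs |A ∖ B| = 3 — false.

0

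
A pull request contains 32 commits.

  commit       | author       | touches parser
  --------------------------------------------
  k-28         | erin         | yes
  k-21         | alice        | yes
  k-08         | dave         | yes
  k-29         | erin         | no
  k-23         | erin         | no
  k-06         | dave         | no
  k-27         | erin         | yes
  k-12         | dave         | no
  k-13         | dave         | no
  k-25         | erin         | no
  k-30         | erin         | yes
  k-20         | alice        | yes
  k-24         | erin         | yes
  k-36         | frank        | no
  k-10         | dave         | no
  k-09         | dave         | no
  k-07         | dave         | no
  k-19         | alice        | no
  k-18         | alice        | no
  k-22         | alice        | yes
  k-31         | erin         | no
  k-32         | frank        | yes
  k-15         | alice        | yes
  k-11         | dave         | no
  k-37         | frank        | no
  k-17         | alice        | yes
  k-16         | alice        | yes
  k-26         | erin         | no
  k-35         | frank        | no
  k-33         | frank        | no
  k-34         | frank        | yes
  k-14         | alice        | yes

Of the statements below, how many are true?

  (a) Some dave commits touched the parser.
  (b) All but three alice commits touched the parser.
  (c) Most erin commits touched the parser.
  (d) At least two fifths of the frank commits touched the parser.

1

(a) dave: |A| = 8, |A ∩ B| = 1; needs A ∩ B ≠ ∅ (|A ∩ B| ≥ 1) — true.
(b) alice: |A| = 9, |A ∩ B| = 7; needs |A ∖ B| = 3 — false.
(c) erin: |A| = 9, |A ∩ B| = 4; needs |A ∩ B| > |A ∖ B| — false.
(d) frank: |A| = 6, |A ∩ B| = 2; needs |A ∩ B| / |A| ≥ 2/5 — false.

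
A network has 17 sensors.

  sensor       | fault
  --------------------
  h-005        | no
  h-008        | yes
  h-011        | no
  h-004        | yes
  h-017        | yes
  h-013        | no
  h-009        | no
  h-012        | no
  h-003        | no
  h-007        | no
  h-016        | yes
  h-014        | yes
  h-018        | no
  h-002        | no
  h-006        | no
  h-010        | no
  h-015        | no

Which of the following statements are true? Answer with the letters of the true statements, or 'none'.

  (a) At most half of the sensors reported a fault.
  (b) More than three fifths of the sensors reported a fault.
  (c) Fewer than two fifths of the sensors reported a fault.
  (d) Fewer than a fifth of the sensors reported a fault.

|A| = 17, |A ∩ B| = 5, |A ∖ B| = 12.
(a) |A ∩ B| ≤ |A ∖ B|: holds.
(b) |A ∩ B| / |A| > 3/5: fails.
(c) |A ∩ B| / |A| < 2/5: holds.
(d) |A ∩ B| / |A| < 1/5: fails.

(a), (c)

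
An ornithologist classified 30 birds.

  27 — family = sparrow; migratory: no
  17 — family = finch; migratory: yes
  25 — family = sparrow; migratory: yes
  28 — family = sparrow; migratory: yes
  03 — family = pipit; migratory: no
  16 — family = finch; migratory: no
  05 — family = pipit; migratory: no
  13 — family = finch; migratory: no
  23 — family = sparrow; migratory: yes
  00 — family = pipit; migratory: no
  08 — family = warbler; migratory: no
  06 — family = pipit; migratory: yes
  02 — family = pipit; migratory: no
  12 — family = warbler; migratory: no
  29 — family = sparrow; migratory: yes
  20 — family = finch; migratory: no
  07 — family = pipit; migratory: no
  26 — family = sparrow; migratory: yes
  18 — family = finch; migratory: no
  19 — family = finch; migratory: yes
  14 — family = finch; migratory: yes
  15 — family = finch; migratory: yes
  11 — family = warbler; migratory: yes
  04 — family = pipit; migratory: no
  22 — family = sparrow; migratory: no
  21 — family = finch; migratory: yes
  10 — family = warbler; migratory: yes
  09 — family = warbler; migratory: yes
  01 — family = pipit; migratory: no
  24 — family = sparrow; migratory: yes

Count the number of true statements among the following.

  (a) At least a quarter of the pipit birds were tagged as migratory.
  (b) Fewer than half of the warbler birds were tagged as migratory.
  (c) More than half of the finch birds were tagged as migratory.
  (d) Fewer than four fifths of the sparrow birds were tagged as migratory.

(a) pipit: |A| = 8, |A ∩ B| = 1; needs |A ∩ B| / |A| ≥ 1/4 — false.
(b) warbler: |A| = 5, |A ∩ B| = 3; needs |A ∩ B| < |A ∖ B| — false.
(c) finch: |A| = 9, |A ∩ B| = 5; needs |A ∩ B| > |A ∖ B| — true.
(d) sparrow: |A| = 8, |A ∩ B| = 6; needs |A ∩ B| / |A| < 4/5 — true.

2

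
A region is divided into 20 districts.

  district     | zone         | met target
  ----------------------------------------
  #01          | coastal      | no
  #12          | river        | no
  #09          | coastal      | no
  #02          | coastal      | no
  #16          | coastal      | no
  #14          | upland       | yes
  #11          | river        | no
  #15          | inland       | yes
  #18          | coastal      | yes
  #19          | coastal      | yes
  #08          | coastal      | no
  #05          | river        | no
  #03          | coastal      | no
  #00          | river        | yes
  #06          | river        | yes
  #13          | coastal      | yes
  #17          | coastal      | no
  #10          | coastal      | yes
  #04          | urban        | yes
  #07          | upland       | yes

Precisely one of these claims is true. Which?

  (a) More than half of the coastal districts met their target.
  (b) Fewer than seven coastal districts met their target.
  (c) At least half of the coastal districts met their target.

|A| = 11, |A ∩ B| = 4, |A ∖ B| = 7.
(a) requires |A ∩ B| > |A ∖ B|: false.
(b) requires |A ∩ B| < 7: true.
(c) requires |A ∩ B| ≥ |A ∖ B|: false.

(b)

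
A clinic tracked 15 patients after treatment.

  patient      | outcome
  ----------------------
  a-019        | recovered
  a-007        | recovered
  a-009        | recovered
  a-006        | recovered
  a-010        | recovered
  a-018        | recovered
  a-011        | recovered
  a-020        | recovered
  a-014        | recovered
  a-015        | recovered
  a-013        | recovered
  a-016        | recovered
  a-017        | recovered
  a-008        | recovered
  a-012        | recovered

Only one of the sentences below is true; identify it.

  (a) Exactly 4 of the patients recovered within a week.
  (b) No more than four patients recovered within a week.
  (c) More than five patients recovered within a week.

|A| = 15, |A ∩ B| = 15, |A ∖ B| = 0.
(a) requires |A ∩ B| = 4: false.
(b) requires |A ∩ B| ≤ 4: false.
(c) requires |A ∩ B| > 5: true.

(c)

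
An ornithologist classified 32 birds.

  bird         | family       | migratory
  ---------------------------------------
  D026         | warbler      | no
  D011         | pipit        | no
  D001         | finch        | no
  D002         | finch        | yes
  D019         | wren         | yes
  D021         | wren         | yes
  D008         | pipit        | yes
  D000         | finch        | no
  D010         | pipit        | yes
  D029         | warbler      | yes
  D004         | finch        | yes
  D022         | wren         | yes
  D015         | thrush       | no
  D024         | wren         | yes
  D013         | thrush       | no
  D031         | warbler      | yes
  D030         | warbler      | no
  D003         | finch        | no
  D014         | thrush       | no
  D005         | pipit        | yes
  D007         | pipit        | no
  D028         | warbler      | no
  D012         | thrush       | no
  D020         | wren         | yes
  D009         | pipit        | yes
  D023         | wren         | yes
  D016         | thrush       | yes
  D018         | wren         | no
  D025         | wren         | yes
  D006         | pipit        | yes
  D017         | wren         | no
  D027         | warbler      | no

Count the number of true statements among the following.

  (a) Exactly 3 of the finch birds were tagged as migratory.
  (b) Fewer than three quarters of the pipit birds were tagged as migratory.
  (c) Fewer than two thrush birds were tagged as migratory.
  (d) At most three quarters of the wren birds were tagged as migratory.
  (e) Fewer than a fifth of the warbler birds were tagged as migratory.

(a) finch: |A| = 5, |A ∩ B| = 2; needs |A ∩ B| = 3 — false.
(b) pipit: |A| = 7, |A ∩ B| = 5; needs |A ∩ B| / |A| < 3/4 — true.
(c) thrush: |A| = 5, |A ∩ B| = 1; needs |A ∩ B| < 2 — true.
(d) wren: |A| = 9, |A ∩ B| = 7; needs |A ∩ B| / |A| ≤ 3/4 — false.
(e) warbler: |A| = 6, |A ∩ B| = 2; needs |A ∩ B| / |A| < 1/5 — false.

2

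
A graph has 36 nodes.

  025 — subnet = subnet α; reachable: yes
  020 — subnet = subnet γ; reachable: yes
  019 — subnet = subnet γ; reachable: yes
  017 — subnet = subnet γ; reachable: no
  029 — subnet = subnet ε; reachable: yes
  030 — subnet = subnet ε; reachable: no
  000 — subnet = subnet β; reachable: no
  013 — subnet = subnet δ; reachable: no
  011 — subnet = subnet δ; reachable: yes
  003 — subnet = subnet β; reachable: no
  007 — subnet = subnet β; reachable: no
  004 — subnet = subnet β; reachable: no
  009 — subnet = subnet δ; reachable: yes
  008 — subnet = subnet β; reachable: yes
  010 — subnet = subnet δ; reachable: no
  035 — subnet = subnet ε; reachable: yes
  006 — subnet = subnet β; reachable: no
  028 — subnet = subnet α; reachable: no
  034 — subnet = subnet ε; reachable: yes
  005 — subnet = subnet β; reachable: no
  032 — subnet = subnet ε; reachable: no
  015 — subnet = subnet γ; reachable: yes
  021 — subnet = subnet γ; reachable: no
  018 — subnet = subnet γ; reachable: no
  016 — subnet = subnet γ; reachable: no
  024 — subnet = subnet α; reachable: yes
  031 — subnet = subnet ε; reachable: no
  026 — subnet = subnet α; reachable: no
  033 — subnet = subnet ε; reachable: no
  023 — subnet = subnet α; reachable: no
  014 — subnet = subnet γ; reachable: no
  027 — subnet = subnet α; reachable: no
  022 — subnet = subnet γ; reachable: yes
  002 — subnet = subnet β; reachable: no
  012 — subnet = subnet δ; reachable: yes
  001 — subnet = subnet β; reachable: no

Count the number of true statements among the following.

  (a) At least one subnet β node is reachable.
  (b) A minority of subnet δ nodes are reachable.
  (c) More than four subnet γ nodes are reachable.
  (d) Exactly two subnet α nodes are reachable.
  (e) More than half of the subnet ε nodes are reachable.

(a) subnet β: |A| = 9, |A ∩ B| = 1; needs A ∩ B ≠ ∅ (|A ∩ B| ≥ 1) — true.
(b) subnet δ: |A| = 5, |A ∩ B| = 3; needs |A ∩ B| < |A ∖ B| — false.
(c) subnet γ: |A| = 9, |A ∩ B| = 4; needs |A ∩ B| > 4 — false.
(d) subnet α: |A| = 6, |A ∩ B| = 2; needs |A ∩ B| = 2 — true.
(e) subnet ε: |A| = 7, |A ∩ B| = 3; needs |A ∩ B| > |A ∖ B| — false.

2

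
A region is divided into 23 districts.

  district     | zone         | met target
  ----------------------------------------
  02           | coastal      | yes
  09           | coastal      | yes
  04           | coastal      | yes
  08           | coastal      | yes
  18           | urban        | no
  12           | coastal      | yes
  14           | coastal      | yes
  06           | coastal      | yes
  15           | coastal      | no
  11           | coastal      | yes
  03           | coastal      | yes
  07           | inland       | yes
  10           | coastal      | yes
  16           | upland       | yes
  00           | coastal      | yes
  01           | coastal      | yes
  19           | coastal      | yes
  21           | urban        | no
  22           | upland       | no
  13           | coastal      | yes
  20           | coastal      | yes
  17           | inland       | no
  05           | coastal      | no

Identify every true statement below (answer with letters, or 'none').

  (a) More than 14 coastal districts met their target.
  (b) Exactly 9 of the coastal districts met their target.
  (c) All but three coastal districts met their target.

(a)

|A| = 17, |A ∩ B| = 15, |A ∖ B| = 2.
(a) |A ∩ B| > 14: holds.
(b) |A ∩ B| = 9: fails.
(c) |A ∖ B| = 3: fails.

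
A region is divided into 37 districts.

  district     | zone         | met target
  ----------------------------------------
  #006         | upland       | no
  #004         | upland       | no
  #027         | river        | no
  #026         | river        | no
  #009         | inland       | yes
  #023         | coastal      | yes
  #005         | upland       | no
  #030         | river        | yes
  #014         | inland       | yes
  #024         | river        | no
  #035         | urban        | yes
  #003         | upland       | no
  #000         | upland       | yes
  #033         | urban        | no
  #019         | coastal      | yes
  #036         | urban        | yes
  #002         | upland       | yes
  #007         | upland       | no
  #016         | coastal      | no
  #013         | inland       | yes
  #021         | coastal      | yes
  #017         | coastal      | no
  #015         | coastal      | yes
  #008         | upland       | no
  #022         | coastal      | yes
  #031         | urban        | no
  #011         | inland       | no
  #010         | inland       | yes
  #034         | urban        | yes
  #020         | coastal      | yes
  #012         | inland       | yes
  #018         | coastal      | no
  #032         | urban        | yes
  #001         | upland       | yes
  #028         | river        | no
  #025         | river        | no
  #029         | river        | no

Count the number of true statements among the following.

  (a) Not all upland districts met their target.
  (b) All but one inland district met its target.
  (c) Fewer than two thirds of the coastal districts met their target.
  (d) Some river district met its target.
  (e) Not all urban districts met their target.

4

(a) upland: |A| = 9, |A ∩ B| = 3; needs A ⊄ B (|A ∖ B| ≥ 1) — true.
(b) inland: |A| = 6, |A ∩ B| = 5; needs |A ∖ B| = 1 — true.
(c) coastal: |A| = 9, |A ∩ B| = 6; needs |A ∩ B| / |A| < 2/3 — false.
(d) river: |A| = 7, |A ∩ B| = 1; needs A ∩ B ≠ ∅ (|A ∩ B| ≥ 1) — true.
(e) urban: |A| = 6, |A ∩ B| = 4; needs A ⊄ B (|A ∖ B| ≥ 1) — true.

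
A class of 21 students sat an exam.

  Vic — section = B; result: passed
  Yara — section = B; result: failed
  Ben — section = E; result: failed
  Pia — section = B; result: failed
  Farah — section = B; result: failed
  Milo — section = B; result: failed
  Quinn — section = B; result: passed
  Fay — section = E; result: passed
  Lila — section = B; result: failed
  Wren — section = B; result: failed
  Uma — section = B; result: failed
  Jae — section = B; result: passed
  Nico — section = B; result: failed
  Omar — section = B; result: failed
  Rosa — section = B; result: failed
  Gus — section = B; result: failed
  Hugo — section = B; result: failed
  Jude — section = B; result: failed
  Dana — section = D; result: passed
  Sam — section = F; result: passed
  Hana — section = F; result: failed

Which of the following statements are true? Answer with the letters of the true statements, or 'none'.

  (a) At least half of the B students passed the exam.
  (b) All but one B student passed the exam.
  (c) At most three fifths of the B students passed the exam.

(c)

|A| = 16, |A ∩ B| = 3, |A ∖ B| = 13.
(a) |A ∩ B| ≥ |A ∖ B|: fails.
(b) |A ∖ B| = 1: fails.
(c) |A ∩ B| / |A| ≤ 3/5: holds.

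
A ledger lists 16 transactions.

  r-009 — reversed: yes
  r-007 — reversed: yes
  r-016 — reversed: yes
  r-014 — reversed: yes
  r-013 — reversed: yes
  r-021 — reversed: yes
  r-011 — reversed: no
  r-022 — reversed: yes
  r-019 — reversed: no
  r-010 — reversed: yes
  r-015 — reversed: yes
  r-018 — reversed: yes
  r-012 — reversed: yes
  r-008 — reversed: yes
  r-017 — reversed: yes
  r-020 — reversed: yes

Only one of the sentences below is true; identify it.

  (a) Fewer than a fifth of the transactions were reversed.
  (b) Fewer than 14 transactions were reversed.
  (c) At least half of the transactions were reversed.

|A| = 16, |A ∩ B| = 14, |A ∖ B| = 2.
(a) requires |A ∩ B| / |A| < 1/5: false.
(b) requires |A ∩ B| < 14: false.
(c) requires |A ∩ B| ≥ |A ∖ B|: true.

(c)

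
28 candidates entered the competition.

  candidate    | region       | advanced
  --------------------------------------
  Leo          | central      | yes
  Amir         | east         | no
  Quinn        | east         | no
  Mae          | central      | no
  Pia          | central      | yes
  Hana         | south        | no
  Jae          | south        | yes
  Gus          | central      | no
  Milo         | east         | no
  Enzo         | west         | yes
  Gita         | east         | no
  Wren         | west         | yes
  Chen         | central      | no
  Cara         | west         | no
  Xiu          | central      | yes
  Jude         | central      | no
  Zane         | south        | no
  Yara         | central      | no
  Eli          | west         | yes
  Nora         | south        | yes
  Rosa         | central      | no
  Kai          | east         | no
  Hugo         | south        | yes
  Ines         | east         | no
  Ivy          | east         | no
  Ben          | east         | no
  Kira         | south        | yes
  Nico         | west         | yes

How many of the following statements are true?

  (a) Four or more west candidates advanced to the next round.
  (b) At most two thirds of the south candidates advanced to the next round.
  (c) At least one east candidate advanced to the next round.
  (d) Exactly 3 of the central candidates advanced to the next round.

(a) west: |A| = 5, |A ∩ B| = 4; needs |A ∩ B| ≥ 4 — true.
(b) south: |A| = 6, |A ∩ B| = 4; needs |A ∩ B| / |A| ≤ 2/3 — true.
(c) east: |A| = 8, |A ∩ B| = 0; needs A ∩ B ≠ ∅ (|A ∩ B| ≥ 1) — false.
(d) central: |A| = 9, |A ∩ B| = 3; needs |A ∩ B| = 3 — true.

3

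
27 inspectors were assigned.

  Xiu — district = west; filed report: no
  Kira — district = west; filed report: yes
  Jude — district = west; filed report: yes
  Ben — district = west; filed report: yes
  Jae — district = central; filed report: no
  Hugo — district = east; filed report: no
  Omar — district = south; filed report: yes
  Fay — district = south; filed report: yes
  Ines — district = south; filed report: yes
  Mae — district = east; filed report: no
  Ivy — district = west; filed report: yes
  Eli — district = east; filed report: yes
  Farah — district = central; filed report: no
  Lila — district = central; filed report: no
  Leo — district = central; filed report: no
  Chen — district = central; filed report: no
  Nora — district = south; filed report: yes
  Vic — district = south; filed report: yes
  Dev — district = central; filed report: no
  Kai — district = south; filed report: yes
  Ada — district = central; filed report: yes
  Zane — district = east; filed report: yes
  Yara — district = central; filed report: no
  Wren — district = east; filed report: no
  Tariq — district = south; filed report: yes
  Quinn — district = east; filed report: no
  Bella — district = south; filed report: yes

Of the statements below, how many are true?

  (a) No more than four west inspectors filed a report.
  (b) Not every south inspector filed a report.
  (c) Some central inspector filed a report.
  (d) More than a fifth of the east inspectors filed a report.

3

(a) west: |A| = 5, |A ∩ B| = 4; needs |A ∩ B| ≤ 4 — true.
(b) south: |A| = 8, |A ∩ B| = 8; needs A ⊄ B (|A ∖ B| ≥ 1) — false.
(c) central: |A| = 8, |A ∩ B| = 1; needs A ∩ B ≠ ∅ (|A ∩ B| ≥ 1) — true.
(d) east: |A| = 6, |A ∩ B| = 2; needs |A ∩ B| / |A| > 1/5 — true.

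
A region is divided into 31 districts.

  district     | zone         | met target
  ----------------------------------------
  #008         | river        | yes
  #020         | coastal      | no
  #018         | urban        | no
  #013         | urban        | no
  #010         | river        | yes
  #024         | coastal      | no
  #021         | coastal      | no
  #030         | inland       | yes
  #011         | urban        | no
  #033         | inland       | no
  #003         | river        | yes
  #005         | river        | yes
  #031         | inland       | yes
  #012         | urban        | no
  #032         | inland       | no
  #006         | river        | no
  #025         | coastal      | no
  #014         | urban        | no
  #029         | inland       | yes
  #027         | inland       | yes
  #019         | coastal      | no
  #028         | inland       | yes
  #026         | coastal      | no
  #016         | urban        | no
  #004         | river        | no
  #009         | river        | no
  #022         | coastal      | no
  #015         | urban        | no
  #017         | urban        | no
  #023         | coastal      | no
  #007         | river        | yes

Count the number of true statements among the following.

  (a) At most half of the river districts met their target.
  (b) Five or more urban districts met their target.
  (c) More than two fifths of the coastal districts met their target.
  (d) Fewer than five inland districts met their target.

(a) river: |A| = 8, |A ∩ B| = 5; needs |A ∩ B| ≤ |A ∖ B| — false.
(b) urban: |A| = 8, |A ∩ B| = 0; needs |A ∩ B| ≥ 5 — false.
(c) coastal: |A| = 8, |A ∩ B| = 0; needs |A ∩ B| / |A| > 2/5 — false.
(d) inland: |A| = 7, |A ∩ B| = 5; needs |A ∩ B| < 5 — false.

0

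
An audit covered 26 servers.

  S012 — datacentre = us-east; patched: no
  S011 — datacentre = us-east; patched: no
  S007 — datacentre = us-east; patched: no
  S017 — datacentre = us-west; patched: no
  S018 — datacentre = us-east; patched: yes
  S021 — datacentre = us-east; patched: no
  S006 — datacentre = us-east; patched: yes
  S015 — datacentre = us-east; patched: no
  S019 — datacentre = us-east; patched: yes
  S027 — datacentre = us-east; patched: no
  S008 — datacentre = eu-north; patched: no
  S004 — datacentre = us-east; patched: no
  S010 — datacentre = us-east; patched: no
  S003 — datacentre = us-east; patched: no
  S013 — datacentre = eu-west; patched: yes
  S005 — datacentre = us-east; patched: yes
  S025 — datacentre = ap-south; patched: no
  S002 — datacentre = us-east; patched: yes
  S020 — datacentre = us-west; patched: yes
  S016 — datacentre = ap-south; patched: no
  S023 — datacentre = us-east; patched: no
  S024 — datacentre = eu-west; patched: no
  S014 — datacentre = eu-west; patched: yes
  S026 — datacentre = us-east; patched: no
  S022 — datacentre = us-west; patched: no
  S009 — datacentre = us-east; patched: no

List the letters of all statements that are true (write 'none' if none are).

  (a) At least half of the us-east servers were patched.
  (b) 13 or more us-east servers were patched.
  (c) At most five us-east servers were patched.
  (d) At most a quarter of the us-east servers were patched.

(c)

|A| = 17, |A ∩ B| = 5, |A ∖ B| = 12.
(a) |A ∩ B| ≥ |A ∖ B|: fails.
(b) |A ∩ B| ≥ 13: fails.
(c) |A ∩ B| ≤ 5: holds.
(d) |A ∩ B| / |A| ≤ 1/4: fails.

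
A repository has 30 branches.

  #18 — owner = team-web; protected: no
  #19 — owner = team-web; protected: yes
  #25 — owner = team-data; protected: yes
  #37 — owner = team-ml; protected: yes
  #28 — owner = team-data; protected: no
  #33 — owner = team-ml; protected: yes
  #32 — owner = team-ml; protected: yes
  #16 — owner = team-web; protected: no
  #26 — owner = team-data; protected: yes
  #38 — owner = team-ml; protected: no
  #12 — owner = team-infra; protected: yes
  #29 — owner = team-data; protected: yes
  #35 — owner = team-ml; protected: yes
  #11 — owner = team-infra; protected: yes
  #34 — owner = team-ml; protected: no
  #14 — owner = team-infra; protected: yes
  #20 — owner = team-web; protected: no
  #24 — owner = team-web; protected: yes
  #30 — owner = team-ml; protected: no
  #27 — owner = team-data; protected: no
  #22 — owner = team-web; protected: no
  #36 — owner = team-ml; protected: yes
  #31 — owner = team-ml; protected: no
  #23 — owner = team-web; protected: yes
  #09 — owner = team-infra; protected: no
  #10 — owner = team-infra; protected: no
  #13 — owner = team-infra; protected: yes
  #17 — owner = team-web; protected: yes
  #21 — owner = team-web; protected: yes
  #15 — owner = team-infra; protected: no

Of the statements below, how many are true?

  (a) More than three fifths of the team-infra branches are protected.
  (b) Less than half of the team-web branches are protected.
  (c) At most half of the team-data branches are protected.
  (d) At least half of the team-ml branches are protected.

1

(a) team-infra: |A| = 7, |A ∩ B| = 4; needs |A ∩ B| / |A| > 3/5 — false.
(b) team-web: |A| = 9, |A ∩ B| = 5; needs |A ∩ B| < |A ∖ B| — false.
(c) team-data: |A| = 5, |A ∩ B| = 3; needs |A ∩ B| ≤ |A ∖ B| — false.
(d) team-ml: |A| = 9, |A ∩ B| = 5; needs |A ∩ B| ≥ |A ∖ B| — true.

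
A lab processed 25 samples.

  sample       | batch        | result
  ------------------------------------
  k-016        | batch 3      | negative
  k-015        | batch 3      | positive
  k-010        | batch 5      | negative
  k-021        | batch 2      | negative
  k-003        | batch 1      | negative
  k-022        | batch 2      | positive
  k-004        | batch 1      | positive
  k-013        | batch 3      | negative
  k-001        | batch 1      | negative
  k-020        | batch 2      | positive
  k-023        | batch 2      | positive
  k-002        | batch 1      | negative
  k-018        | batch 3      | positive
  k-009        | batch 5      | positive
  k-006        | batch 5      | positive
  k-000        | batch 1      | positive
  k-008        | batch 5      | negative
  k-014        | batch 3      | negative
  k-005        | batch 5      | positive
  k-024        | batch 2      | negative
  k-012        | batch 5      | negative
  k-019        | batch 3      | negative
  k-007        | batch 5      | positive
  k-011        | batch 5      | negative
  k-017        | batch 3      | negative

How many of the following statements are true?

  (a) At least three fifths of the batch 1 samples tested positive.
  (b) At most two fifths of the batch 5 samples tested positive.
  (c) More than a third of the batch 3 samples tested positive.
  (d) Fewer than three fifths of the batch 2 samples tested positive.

(a) batch 1: |A| = 5, |A ∩ B| = 2; needs |A ∩ B| / |A| ≥ 3/5 — false.
(b) batch 5: |A| = 8, |A ∩ B| = 4; needs |A ∩ B| / |A| ≤ 2/5 — false.
(c) batch 3: |A| = 7, |A ∩ B| = 2; needs |A ∩ B| / |A| > 1/3 — false.
(d) batch 2: |A| = 5, |A ∩ B| = 3; needs |A ∩ B| / |A| < 3/5 — false.

0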